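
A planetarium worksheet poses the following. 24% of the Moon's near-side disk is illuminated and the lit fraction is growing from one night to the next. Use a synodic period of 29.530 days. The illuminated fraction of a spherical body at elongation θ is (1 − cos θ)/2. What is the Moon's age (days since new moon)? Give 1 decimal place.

4.8 days

From f = (1 − cos θ)/2: cos θ = 1 − 2×0.24 = 0.520; arccos → 58.7°.
The Moon is waxing (0°–180°), so θ = 58.7° directly.
At 360°/29.530 d per day, 58.7° corresponds to 4.81 days.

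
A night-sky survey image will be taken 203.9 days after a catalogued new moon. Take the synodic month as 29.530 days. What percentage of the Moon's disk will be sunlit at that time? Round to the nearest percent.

9%

203.9 d spans 6 complete synodic months (6 × 29.530 = 177.18 d) plus 26.72 d.
The Moon has covered 26.72/29.530 of its cycle, so θ ≈ 360° × 26.72/29.530 = 325.7°.
Illuminated fraction = (1 − cos 325.7°)/2 = (1 − 0.827)/2 ≈ 0.087, so 9%.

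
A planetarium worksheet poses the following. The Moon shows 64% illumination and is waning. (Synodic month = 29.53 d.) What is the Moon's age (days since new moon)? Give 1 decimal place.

cos θ = 1 − 2f = -0.280, giving a principal value of 106.3°.
A waning Moon lies in 180°–360°, so θ = 360° − 106.3° = 253.7°.
That fraction of the synodic month is 253.7/360 × 29.53 d ≈ 20.81 d.

20.8 days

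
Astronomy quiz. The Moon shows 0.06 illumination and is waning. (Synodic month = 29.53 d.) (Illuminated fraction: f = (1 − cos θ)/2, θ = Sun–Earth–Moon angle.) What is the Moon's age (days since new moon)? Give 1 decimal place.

Invert f = (1 − cos θ)/2 to get cos θ = 1 − 2(0.06) = 0.880, hence θ₀ = arccos 0.880 = 28.4°.
A waning Moon lies in 180°–360°, so θ = 360° − 28.4° = 331.6°.
At 360°/29.53 d per day, 331.6° corresponds to 27.20 days.

27.2 days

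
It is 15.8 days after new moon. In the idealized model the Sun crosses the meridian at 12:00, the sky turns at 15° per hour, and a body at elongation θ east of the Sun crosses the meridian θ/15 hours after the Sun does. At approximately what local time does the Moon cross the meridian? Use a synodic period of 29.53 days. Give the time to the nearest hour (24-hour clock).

Elongation θ = 360° × 15.8/29.53 ≈ 192.6°.
Delay after the Sun = 192.6° / (15°/h) ≈ 12.84 h.
12:00 + 12.84 h ≈ 00:50 → 01:00 to the nearest hour.

01:00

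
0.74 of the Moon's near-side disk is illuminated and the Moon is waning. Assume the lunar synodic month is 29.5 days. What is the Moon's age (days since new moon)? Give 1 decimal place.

From f = (1 − cos θ)/2: cos θ = 1 − 2×0.74 = -0.480; arccos → 118.7°.
Since the Moon is past full (waning), take the reflex angle: θ = 360° − 118.7° = 241.3°.
That fraction of the synodic month is 241.3/360 × 29.5 d ≈ 19.77 d.

19.8 days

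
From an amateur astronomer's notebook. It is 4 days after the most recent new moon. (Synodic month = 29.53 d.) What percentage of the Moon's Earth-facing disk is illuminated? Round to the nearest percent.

The Moon has covered 4/29.53 of its cycle, so θ ≈ 360° × 4/29.53 = 48.8°.
cos 48.8° = 0.659, so f = (1 − 0.659)/2 = 0.170, so 17%.

17%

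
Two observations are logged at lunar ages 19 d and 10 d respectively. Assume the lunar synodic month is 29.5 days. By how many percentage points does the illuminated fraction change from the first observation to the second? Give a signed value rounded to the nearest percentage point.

-4 percentage points

First observation: θ = 360°·19/29.5 = 231.9°, so f = 0.809.
Second observation: θ = 122.0°, f = 0.765.
Δf = 0.765 − 0.809 = -0.044, i.e. -4 pp.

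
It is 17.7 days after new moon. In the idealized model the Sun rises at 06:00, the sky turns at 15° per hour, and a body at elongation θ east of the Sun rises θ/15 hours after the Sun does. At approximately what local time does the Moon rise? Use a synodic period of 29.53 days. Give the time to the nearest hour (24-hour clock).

20:00

The Moon has covered 17.7/29.53 of its cycle, so θ ≈ 360° × 17.7/29.53 = 215.8°.
Delay after the Sun = 215.8° / (15°/h) ≈ 14.39 h.
06:00 + 14.39 h ≈ 20:23 → 20:00 to the nearest hour.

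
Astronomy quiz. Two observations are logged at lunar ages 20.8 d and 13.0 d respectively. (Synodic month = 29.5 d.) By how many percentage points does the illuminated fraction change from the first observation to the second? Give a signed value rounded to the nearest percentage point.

+33 percentage points

θ₁ = 360° × 20.8/29.5 = 253.8°, f₁ = (1 − cos θ₁)/2 = 0.639.
θ₂ = 360° × 13.0/29.5 = 158.6°, f₂ = (1 − cos θ₂)/2 = 0.966.
Change = f₂ − f₁ = +0.326 → +33 percentage points.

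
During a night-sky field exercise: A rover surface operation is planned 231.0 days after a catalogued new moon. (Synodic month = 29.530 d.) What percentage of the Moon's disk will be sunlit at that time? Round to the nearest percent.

28%

231.0 d spans 7 complete synodic months (7 × 29.530 = 206.71 d) plus 24.29 d.
The Moon has covered 24.29/29.530 of its cycle, so θ ≈ 360° × 24.29/29.530 = 296.1°.
Illuminated fraction = (1 − cos 296.1°)/2 = (1 − 0.440)/2 ≈ 0.280, so 28%.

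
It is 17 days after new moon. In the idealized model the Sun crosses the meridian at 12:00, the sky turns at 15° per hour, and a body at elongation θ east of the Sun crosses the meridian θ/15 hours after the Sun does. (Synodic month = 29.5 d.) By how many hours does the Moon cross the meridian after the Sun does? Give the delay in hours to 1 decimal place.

Elongation θ = 360° × 17/29.5 ≈ 207.5°.
Delay after the Sun = 207.5° / (15°/h) ≈ 13.83 h.
So the Moon crosses the meridian 13.83 h after the Sun.

13.8 h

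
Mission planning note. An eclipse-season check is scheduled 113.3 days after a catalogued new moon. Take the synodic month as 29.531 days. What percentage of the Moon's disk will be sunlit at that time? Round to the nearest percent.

Reduce mod P: 113.3 − 3×29.531 = 24.71 d into the current lunation.
Phase angle: θ = 360°·(24.71 d)/(29.531 d) = 301.2°.
With cos θ = 0.518, the lit fraction is (1 − 0.518)/2 ≈ 0.241, so 24%.

24%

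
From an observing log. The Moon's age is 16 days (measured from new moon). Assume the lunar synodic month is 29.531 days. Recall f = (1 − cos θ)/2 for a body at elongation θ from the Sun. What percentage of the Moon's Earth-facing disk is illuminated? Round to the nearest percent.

The Moon has covered 16/29.531 of its cycle, so θ ≈ 360° × 16/29.531 = 195.0°.
Illuminated fraction = (1 − cos 195.0°)/2 = (1 − (-0.966))/2 ≈ 0.983, so 98%.

98%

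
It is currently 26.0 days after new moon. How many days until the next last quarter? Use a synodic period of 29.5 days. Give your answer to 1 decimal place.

Last quarter is 0.75 of the way through the cycle: age 0.75 × 29.5 = 22.125 d.
Already past this cycle's last quarter; the next is at 22.125 + 29.5 = 51.625 d, so 51.625 − 26.0 = 25.625 days.

25.6 days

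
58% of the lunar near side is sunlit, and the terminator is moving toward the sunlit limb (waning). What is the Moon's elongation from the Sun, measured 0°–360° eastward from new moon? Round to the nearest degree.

Invert f = (1 − cos θ)/2 to get cos θ = 1 − 2(0.58) = -0.160, hence θ₀ = arccos -0.160 = 99.2°.
A waning Moon lies in 180°–360°, so θ = 360° − 99.2° = 260.8°.

261°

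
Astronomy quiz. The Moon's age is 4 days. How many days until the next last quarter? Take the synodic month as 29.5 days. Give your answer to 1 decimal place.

Last quarter is 0.75 of the way through the cycle: age 0.75 × 29.5 = 22.125 d.
That is 22.125 − 4 = 18.125 days ahead.

18.1 days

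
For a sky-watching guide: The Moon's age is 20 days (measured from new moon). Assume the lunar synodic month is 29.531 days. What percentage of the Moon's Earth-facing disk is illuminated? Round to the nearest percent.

The Moon has covered 20/29.531 of its cycle, so θ ≈ 360° × 20/29.531 = 243.8°.
With cos θ = (-0.441), the lit fraction is (1 − (-0.441))/2 ≈ 0.721, so 72%.

72%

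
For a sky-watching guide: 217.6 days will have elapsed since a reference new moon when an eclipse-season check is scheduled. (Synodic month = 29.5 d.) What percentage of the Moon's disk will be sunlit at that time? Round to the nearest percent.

217.6 d spans 7 complete synodic months (7 × 29.5 = 206.50 d) plus 11.10 d.
The Moon has covered 11.10/29.5 of its cycle, so θ ≈ 360° × 11.10/29.5 = 135.5°.
With cos θ = (-0.713), the lit fraction is (1 − (-0.713))/2 ≈ 0.856, so 86%.

86%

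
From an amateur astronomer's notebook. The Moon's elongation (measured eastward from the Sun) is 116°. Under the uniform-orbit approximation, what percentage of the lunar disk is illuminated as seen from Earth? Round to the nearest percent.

f = (1 − cos 116°)/2 = (1 − (-0.438))/2 ≈ 0.719, i.e. 72%.

72%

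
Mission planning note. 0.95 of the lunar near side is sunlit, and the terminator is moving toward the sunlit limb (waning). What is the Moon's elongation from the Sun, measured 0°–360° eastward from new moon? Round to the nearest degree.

206°

Invert f = (1 − cos θ)/2 to get cos θ = 1 − 2(0.95) = -0.900, hence θ₀ = arccos -0.900 = 154.2°.
Since the Moon is past full (waning), take the reflex angle: θ = 360° − 154.2° = 205.8°.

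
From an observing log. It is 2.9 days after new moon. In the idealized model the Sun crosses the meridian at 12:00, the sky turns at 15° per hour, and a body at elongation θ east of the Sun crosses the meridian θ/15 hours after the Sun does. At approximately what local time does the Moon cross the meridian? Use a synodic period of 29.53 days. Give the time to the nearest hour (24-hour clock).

14:00

Phase angle: θ = 360°·(2.9 d)/(29.53 d) = 35.4°.
At 15° of sky rotation per hour, 35.4° corresponds to a 2.36 h lag.
12:00 + 2.36 h ≈ 14:21 → 14:00 to the nearest hour.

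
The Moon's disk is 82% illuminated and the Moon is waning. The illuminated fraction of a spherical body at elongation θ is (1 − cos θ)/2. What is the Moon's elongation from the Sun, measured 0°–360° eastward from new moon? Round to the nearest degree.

230°

cos θ = 1 − 2f = -0.640, giving a principal value of 129.8°.
A waning Moon lies in 180°–360°, so θ = 360° − 129.8° = 230.2°.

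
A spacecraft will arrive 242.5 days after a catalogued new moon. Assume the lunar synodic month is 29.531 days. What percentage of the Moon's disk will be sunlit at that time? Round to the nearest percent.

242.5/29.531 = 8.212 lunations, so 8 complete cycles and 6.25 d into the next.
Phase angle: θ = 360°·(6.25 d)/(29.531 d) = 76.2°.
Illuminated fraction = (1 − cos 76.2°)/2 = (1 − 0.238)/2 ≈ 0.381, so 38%.

38%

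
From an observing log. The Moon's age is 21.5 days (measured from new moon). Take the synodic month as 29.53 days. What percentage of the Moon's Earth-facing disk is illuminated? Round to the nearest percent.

57%

Phase angle: θ = 360°·(21.5 d)/(29.53 d) = 262.1°.
cos 262.1° = (-0.137), so f = (1 − (-0.137))/2 = 0.569, so 57%.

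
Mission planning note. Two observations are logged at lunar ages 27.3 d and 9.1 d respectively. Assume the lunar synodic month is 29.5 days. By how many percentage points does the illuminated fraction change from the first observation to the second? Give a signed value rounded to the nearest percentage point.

+63 pp

θ₁ = 360° × 27.3/29.5 = 333.2°, f₁ = (1 − cos θ₁)/2 = 0.054.
θ₂ = 360° × 9.1/29.5 = 111.1°, f₂ = (1 − cos θ₂)/2 = 0.680.
Change = f₂ − f₁ = +0.626 → +63 percentage points.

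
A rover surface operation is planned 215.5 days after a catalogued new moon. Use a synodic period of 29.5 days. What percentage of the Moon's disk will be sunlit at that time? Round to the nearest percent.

67%

215.5/29.5 = 7.305 lunations, so 7 complete cycles and 9.00 d into the next.
Phase angle: θ = 360°·(9.00 d)/(29.5 d) = 109.8°.
cos 109.8° = (-0.339), so f = (1 − (-0.339))/2 = 0.670, so 67%.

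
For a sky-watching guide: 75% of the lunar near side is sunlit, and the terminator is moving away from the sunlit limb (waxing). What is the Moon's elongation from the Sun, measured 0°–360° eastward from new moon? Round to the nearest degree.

120°

Invert f = (1 − cos θ)/2 to get cos θ = 1 − 2(0.75) = -0.500, hence θ₀ = arccos -0.500 = 120.0°.
Before full moon the principal value applies: θ = 120.0°.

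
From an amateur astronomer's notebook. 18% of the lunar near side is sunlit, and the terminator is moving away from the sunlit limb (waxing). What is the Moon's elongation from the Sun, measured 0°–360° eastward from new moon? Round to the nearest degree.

cos θ = 1 − 2f = 0.640, giving a principal value of 50.2°.
Before full moon the principal value applies: θ = 50.2°.

50°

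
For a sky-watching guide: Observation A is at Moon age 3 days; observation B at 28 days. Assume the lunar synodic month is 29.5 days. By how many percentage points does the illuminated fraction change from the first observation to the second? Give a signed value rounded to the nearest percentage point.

θ₁ = 360° × 3/29.5 = 36.6°, f₁ = (1 − cos θ₁)/2 = 0.099.
θ₂ = 360° × 28/29.5 = 341.7°, f₂ = (1 − cos θ₂)/2 = 0.025.
Change = f₂ − f₁ = -0.073 → -7 percentage points.

-7 percentage points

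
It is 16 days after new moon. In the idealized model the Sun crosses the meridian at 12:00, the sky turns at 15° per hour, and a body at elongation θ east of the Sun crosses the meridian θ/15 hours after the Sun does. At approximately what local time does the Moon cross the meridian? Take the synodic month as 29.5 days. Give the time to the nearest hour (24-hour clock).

Phase angle: θ = 360°·(16 d)/(29.5 d) = 195.3°.
At 15° of sky rotation per hour, 195.3° corresponds to a 13.02 h lag.
12:00 + 13.02 h ≈ 01:01 → 01:00 to the nearest hour.

01:00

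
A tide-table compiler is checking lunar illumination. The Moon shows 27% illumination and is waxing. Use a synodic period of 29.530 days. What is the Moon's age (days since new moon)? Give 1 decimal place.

5.1 days

cos θ = 1 − 2f = 0.460, giving a principal value of 62.6°.
The Moon is waxing (0°–180°), so θ = 62.6° directly.
That fraction of the synodic month is 62.6/360 × 29.530 d ≈ 5.14 d.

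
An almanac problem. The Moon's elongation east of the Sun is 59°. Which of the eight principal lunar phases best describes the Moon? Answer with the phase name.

waxing crescent

The waxing crescent sector spans roughly 22°–68°; 59° falls inside it.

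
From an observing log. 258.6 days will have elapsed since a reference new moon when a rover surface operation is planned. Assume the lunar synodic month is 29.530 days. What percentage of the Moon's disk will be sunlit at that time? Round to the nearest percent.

48%

258.6/29.530 = 8.757 lunations, so 8 complete cycles and 22.36 d into the next.
Phase angle: θ = 360°·(22.36 d)/(29.530 d) = 272.6°.
cos 272.6° = 0.045, so f = (1 − 0.045)/2 = 0.477, so 48%.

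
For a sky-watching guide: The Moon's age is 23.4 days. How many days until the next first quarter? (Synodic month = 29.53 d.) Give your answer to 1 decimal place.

13.5 days

First quarter occurs at elongation 90°, i.e. at age 29.53 × 90/360 = 7.383 d.
Already past this cycle's first quarter; the next is at 7.383 + 29.53 = 36.913 d, so 36.913 − 23.4 = 13.513 days.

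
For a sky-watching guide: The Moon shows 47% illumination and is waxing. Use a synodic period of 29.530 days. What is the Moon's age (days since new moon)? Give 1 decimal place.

7.1 days

Invert f = (1 − cos θ)/2 to get cos θ = 1 − 2(0.47) = 0.060, hence θ₀ = arccos 0.060 = 86.6°.
Before full moon the principal value applies: θ = 86.6°.
At 360°/29.530 d per day, 86.6° corresponds to 7.10 days.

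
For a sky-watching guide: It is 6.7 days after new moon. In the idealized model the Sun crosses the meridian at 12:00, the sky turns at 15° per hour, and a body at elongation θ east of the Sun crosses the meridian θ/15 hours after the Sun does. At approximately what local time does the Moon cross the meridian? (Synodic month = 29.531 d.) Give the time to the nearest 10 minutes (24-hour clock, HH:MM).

17:30

Elongation θ = 360° × 6.7/29.531 ≈ 81.7°.
Delay after the Sun = 81.7° / (15°/h) ≈ 5.45 h.
12:00 + 5.445 h ≈ 17:27 → 17:30 to the nearest ten minutes.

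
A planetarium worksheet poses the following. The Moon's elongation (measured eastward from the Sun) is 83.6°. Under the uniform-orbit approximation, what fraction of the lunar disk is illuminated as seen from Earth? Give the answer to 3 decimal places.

f = (1 − cos 83.6°)/2 = (1 − 0.111)/2 ≈ 0.444.

0.444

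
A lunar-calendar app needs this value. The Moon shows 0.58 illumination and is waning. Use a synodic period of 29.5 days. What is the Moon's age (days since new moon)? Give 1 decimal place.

From f = (1 − cos θ)/2: cos θ = 1 − 2×0.58 = -0.160; arccos → 99.2°.
A waning Moon lies in 180°–360°, so θ = 360° − 99.2° = 260.8°.
That fraction of the synodic month is 260.8/360 × 29.5 d ≈ 21.37 d.

21.4 days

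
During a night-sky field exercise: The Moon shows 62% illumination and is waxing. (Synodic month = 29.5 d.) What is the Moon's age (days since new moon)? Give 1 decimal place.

8.5 days

Invert f = (1 − cos θ)/2 to get cos θ = 1 − 2(0.62) = -0.240, hence θ₀ = arccos -0.240 = 103.9°.
Before full moon the principal value applies: θ = 103.9°.
That fraction of the synodic month is 103.9/360 × 29.5 d ≈ 8.51 d.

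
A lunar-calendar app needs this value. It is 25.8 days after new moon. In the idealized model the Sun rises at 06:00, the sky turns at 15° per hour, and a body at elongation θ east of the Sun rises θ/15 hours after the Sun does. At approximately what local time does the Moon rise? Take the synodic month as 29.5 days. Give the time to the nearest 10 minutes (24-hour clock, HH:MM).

03:00

Elongation θ = 360° × 25.8/29.5 ≈ 314.8°.
The Moon trails the Sun by θ/15 = 314.8/15 ≈ 20.99 hours.
06:00 + 20.990 h ≈ 02:59 → 03:00 to the nearest ten minutes.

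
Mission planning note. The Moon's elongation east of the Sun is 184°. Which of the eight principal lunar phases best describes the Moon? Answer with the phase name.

184° lies in the full moon sector of the 8-phase cycle.

full moon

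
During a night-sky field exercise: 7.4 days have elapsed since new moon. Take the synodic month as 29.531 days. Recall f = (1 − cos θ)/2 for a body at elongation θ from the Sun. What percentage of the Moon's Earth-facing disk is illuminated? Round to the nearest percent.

50%

Elongation θ = 360° × 7.4/29.531 ≈ 90.2°.
Illuminated fraction = (1 − cos 90.2°)/2 = (1 − (-0.004))/2 ≈ 0.502, so 50%.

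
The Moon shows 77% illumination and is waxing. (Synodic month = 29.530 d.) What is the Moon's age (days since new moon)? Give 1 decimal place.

From f = (1 − cos θ)/2: cos θ = 1 − 2×0.77 = -0.540; arccos → 122.7°.
Waxing ⇒ before full, so θ = 122.7°.
That fraction of the synodic month is 122.7/360 × 29.530 d ≈ 10.06 d.

10.1 days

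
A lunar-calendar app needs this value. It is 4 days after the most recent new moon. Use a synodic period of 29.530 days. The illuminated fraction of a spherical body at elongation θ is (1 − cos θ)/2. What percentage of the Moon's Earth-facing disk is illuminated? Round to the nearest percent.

Phase angle: θ = 360°·(4 d)/(29.530 d) = 48.8°.
With cos θ = 0.659, the lit fraction is (1 − 0.659)/2 ≈ 0.170, so 17%.

17%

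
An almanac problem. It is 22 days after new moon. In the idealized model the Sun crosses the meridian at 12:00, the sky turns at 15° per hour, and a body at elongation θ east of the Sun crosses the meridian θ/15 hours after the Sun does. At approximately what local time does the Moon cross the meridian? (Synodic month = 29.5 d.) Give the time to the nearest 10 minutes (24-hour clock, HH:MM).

05:50

The Moon has covered 22/29.5 of its cycle, so θ ≈ 360° × 22/29.5 = 268.5°.
The Moon trails the Sun by θ/15 = 268.5/15 ≈ 17.90 hours.
12:00 + 17.898 h ≈ 05:54 → 05:50 to the nearest ten minutes.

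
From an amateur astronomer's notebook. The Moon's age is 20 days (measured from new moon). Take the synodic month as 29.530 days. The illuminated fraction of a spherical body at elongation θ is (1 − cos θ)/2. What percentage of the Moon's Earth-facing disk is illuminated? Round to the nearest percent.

72%

Phase angle: θ = 360°·(20 d)/(29.530 d) = 243.8°.
cos 243.8° = (-0.441), so f = (1 − (-0.441))/2 = 0.721, so 72%.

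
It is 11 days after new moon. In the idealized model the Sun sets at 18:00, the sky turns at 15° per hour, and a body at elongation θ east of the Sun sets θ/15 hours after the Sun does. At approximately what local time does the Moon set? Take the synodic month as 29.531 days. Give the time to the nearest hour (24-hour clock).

03:00

Elongation θ = 360° × 11/29.531 ≈ 134.1°.
The Moon trails the Sun by θ/15 = 134.1/15 ≈ 8.94 hours.
18:00 + 8.94 h ≈ 02:56 → 03:00 to the nearest hour.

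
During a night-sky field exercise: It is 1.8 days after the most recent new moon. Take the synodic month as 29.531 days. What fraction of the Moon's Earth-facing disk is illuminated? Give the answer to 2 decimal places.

0.04

The Moon has covered 1.8/29.531 of its cycle, so θ ≈ 360° × 1.8/29.531 = 21.9°.
cos 21.9° = 0.928, so f = (1 − 0.928)/2 = 0.036.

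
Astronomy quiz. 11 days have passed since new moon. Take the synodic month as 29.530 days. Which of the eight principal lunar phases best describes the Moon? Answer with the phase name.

θ ≈ 360° × 11/29.530 = 134°, which falls in the waxing gibbous sector.

waxing gibbous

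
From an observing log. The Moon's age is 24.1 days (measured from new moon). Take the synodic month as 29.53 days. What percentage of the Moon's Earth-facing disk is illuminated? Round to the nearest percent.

30%

Phase angle: θ = 360°·(24.1 d)/(29.53 d) = 293.8°.
cos 293.8° = 0.404, so f = (1 − 0.404)/2 = 0.298, so 30%.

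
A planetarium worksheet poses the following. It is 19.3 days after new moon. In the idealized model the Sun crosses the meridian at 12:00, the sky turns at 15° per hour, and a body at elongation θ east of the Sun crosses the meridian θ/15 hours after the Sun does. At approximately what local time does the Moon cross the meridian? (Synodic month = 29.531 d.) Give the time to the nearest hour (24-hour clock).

Elongation θ = 360° × 19.3/29.531 ≈ 235.3°.
The Moon trails the Sun by θ/15 = 235.3/15 ≈ 15.69 hours.
12:00 + 15.69 h ≈ 03:41 → 04:00 to the nearest hour.

04:00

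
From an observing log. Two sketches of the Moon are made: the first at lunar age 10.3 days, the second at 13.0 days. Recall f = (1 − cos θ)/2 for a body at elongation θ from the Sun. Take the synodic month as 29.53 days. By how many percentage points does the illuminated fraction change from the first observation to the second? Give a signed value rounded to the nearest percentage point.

+17 percentage points

θ₁ = 360° × 10.3/29.53 = 125.6°, f₁ = (1 − cos θ₁)/2 = 0.791.
θ₂ = 360° × 13.0/29.53 = 158.5°, f₂ = (1 − cos θ₂)/2 = 0.965.
Change = f₂ − f₁ = +0.174 → +17 percentage points.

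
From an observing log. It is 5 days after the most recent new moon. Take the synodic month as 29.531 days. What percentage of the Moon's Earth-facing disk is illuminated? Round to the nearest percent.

The Moon has covered 5/29.531 of its cycle, so θ ≈ 360° × 5/29.531 = 61.0°.
Illuminated fraction = (1 − cos 61.0°)/2 = (1 − 0.486)/2 ≈ 0.257, so 26%.

26%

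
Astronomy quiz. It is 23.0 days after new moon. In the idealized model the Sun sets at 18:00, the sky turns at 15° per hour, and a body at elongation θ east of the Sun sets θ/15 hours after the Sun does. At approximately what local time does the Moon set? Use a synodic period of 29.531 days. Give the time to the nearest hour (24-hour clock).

The Moon has covered 23.0/29.531 of its cycle, so θ ≈ 360° × 23.0/29.531 = 280.4°.
At 15° of sky rotation per hour, 280.4° corresponds to a 18.69 h lag.
18:00 + 18.69 h ≈ 12:42 → 13:00 to the nearest hour.

13:00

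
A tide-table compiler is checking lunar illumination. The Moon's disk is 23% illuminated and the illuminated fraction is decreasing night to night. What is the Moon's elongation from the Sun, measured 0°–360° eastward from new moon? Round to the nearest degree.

Invert f = (1 − cos θ)/2 to get cos θ = 1 − 2(0.23) = 0.540, hence θ₀ = arccos 0.540 = 57.3°.
Waning ⇒ past full, so θ = 360° − 57.3° = 302.7°.

303°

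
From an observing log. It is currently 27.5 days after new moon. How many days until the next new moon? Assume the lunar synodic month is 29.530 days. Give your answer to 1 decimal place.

2.0 days

The next new moon completes the synodic month: 29.530 − 27.5 = 2.030 days.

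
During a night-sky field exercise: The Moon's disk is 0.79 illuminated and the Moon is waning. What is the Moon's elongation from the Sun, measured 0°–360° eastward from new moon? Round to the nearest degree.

cos θ = 1 − 2f = -0.580, giving a principal value of 125.5°.
A waning Moon lies in 180°–360°, so θ = 360° − 125.5° = 234.5°.

235°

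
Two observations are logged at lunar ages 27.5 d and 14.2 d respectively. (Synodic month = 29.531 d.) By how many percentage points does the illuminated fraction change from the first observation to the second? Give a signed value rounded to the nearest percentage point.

+95 percentage points

First observation: θ = 360°·27.5/29.531 = 335.2°, so f = 0.046.
Second observation: θ = 173.1°, f = 0.996.
Δf = 0.996 − 0.046 = +0.950, i.e. +95 pp.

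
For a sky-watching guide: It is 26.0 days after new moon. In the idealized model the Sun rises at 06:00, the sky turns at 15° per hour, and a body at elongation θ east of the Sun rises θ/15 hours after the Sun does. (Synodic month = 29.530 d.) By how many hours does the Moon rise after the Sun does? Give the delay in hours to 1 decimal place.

Elongation θ = 360° × 26.0/29.530 ≈ 317.0°.
Delay after the Sun = 317.0° / (15°/h) ≈ 21.13 h.
So the Moon rises 21.13 h after the Sun.

21.1 h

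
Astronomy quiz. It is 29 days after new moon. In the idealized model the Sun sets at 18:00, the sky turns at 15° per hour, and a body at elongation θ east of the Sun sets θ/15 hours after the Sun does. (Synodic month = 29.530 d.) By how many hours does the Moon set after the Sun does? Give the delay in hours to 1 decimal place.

23.6 h

Elongation θ = 360° × 29/29.530 ≈ 353.5°.
Delay after the Sun = 353.5° / (15°/h) ≈ 23.57 h.
So the Moon sets 23.57 h after the Sun.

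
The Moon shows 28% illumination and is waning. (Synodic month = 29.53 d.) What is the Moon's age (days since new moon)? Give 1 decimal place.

cos θ = 1 − 2f = 0.440, giving a principal value of 63.9°.
Waning ⇒ past full, so θ = 360° − 63.9° = 296.1°.
At 360°/29.53 d per day, 296.1° corresponds to 24.29 days.

24.3 days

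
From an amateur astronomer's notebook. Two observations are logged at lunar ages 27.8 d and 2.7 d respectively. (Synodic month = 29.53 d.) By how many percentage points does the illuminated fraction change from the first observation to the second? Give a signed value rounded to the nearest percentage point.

+5 percentage points

θ₁ = 360° × 27.8/29.53 = 338.9°, f₁ = (1 − cos θ₁)/2 = 0.033.
θ₂ = 360° × 2.7/29.53 = 32.9°, f₂ = (1 − cos θ₂)/2 = 0.080.
Change = f₂ − f₁ = +0.047 → +5 percentage points.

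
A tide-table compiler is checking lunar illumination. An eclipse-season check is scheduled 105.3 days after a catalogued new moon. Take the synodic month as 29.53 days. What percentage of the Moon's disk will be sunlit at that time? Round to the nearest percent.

105.3 d spans 3 complete synodic months (3 × 29.53 = 88.59 d) plus 16.71 d.
The Moon has covered 16.71/29.53 of its cycle, so θ ≈ 360° × 16.71/29.53 = 203.7°.
Illuminated fraction = (1 − cos 203.7°)/2 = (1 − (-0.916))/2 ≈ 0.958, so 96%.

96%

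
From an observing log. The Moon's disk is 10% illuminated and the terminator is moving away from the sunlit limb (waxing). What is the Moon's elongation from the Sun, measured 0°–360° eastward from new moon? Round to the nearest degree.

37°

cos θ = 1 − 2f = 0.800, giving a principal value of 36.9°.
Before full moon the principal value applies: θ = 36.9°.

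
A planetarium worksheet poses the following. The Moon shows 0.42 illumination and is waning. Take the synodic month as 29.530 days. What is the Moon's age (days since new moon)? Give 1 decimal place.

22.9 days

Invert f = (1 − cos θ)/2 to get cos θ = 1 − 2(0.42) = 0.160, hence θ₀ = arccos 0.160 = 80.8°.
Since the Moon is past full (waning), take the reflex angle: θ = 360° − 80.8° = 279.2°.
That fraction of the synodic month is 279.2/360 × 29.530 d ≈ 22.90 d.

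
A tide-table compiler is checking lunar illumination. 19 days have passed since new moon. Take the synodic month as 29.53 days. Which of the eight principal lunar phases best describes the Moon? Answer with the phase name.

waning gibbous

At 19/29.53 of the cycle, θ ≈ 232° — the waning gibbous range.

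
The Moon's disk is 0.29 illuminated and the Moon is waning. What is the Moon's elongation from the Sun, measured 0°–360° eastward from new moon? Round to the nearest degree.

295°

Invert f = (1 − cos θ)/2 to get cos θ = 1 − 2(0.29) = 0.420, hence θ₀ = arccos 0.420 = 65.2°.
Waning ⇒ past full, so θ = 360° − 65.2° = 294.8°.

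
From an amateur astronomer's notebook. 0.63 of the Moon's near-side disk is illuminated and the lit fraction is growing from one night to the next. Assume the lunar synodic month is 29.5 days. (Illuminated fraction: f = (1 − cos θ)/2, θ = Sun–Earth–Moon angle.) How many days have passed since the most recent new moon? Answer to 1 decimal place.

8.6 days

From f = (1 − cos θ)/2: cos θ = 1 − 2×0.63 = -0.260; arccos → 105.1°.
The Moon is waxing (0°–180°), so θ = 105.1° directly.
At 360°/29.5 d per day, 105.1° corresponds to 8.61 days.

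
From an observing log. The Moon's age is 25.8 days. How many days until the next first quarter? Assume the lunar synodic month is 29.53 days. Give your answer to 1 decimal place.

First quarter is 0.25 of the way through the cycle: age 0.25 × 29.53 = 7.383 d.
Already past this cycle's first quarter; the next is at 7.383 + 29.53 = 36.913 d, so 36.913 − 25.8 = 11.113 days.

11.1 days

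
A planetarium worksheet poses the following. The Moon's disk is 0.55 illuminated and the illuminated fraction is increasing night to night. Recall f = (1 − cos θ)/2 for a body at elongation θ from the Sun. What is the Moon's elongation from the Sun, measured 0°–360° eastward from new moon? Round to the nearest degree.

96°

Invert f = (1 − cos θ)/2 to get cos θ = 1 − 2(0.55) = -0.100, hence θ₀ = arccos -0.100 = 95.7°.
Waxing ⇒ before full, so θ = 95.7°.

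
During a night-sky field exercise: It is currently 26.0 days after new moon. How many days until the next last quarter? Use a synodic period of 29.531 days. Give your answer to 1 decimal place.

25.7 days

Last quarter is 0.75 of the way through the cycle: age 0.75 × 29.531 = 22.148 d.
This lunation's last quarter (22.148 d) has passed, so add one period: 51.679 − 26.0 = 25.679 days.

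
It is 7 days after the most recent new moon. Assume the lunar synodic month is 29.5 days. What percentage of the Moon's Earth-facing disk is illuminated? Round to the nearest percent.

46%

Phase angle: θ = 360°·(7 d)/(29.5 d) = 85.4°.
With cos θ = 0.080, the lit fraction is (1 − 0.080)/2 ≈ 0.460, so 46%.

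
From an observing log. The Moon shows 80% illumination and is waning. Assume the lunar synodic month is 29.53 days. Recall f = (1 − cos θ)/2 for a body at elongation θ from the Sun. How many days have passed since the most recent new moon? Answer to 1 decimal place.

19.1 days

cos θ = 1 − 2f = -0.600, giving a principal value of 126.9°.
Since the Moon is past full (waning), take the reflex angle: θ = 360° − 126.9° = 233.1°.
At 360°/29.53 d per day, 233.1° corresponds to 19.12 days.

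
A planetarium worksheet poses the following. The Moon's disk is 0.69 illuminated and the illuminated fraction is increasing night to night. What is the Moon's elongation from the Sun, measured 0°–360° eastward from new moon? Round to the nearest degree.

cos θ = 1 − 2f = -0.380, giving a principal value of 112.3°.
Waxing ⇒ before full, so θ = 112.3°.

112°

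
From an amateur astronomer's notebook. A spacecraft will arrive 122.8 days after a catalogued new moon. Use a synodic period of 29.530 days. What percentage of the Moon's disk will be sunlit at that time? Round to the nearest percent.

Reduce mod P: 122.8 − 4×29.530 = 4.68 d into the current lunation.
Phase angle: θ = 360°·(4.68 d)/(29.530 d) = 57.1°.
cos 57.1° = 0.544, so f = (1 − 0.544)/2 = 0.228, so 23%.

23%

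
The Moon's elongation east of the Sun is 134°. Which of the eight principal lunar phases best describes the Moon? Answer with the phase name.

waxing gibbous

The waxing gibbous sector spans roughly 112°–158°; 134° falls inside it.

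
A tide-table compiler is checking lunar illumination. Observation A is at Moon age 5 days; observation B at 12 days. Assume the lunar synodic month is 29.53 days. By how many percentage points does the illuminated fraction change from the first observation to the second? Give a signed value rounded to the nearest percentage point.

+66 pp

θ₁ = 360° × 5/29.53 = 61.0°, f₁ = (1 − cos θ₁)/2 = 0.257.
θ₂ = 360° × 12/29.53 = 146.3°, f₂ = (1 − cos θ₂)/2 = 0.916.
Change = f₂ − f₁ = +0.659 → +66 percentage points.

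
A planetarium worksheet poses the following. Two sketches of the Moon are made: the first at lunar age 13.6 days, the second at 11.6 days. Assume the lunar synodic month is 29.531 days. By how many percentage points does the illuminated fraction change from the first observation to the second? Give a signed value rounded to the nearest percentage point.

-9 pp

θ₁ = 360° × 13.6/29.531 = 165.8°, f₁ = (1 − cos θ₁)/2 = 0.985.
θ₂ = 360° × 11.6/29.531 = 141.4°, f₂ = (1 − cos θ₂)/2 = 0.891.
Change = f₂ − f₁ = -0.094 → -9 percentage points.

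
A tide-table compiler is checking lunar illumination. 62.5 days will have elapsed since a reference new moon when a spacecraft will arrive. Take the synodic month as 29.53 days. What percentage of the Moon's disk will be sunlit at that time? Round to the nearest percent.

Reduce mod P: 62.5 − 2×29.53 = 3.44 d into the current lunation.
Phase angle: θ = 360°·(3.44 d)/(29.53 d) = 41.9°.
cos 41.9° = 0.744, so f = (1 − 0.744)/2 = 0.128, so 13%.

13%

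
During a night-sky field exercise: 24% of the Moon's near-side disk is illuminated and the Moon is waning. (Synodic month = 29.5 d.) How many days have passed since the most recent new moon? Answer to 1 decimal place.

24.7 days

Invert f = (1 − cos θ)/2 to get cos θ = 1 − 2(0.24) = 0.520, hence θ₀ = arccos 0.520 = 58.7°.
A waning Moon lies in 180°–360°, so θ = 360° − 58.7° = 301.3°.
At 360°/29.5 d per day, 301.3° corresponds to 24.69 days.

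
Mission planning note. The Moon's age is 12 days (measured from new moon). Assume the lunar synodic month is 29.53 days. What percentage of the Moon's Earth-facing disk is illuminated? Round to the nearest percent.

92%

Elongation θ = 360° × 12/29.53 ≈ 146.3°.
cos 146.3° = (-0.832), so f = (1 − (-0.832))/2 = 0.916, so 92%.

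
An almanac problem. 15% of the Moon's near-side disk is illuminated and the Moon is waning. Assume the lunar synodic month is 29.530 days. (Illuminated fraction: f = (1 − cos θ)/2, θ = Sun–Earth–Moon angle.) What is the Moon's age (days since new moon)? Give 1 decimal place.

From f = (1 − cos θ)/2: cos θ = 1 − 2×0.15 = 0.700; arccos → 45.6°.
A waning Moon lies in 180°–360°, so θ = 360° − 45.6° = 314.4°.
That fraction of the synodic month is 314.4/360 × 29.530 d ≈ 25.79 d.

25.8 days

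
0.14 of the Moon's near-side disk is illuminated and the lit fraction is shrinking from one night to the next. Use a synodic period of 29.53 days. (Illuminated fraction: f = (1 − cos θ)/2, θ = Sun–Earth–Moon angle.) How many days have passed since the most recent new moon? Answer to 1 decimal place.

From f = (1 − cos θ)/2: cos θ = 1 − 2×0.14 = 0.720; arccos → 43.9°.
Waning ⇒ past full, so θ = 360° − 43.9° = 316.1°.
Age = 29.53 × 316.1°/360° ≈ 25.93 days.

25.9 days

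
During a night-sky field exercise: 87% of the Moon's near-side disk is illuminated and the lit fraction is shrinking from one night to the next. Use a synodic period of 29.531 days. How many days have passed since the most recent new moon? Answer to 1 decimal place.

18.2 days

From f = (1 − cos θ)/2: cos θ = 1 − 2×0.87 = -0.740; arccos → 137.7°.
A waning Moon lies in 180°–360°, so θ = 360° − 137.7° = 222.3°.
At 360°/29.531 d per day, 222.3° corresponds to 18.23 days.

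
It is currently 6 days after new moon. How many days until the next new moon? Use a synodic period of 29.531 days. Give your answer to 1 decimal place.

23.5 days

One full lunation from the last new moon is 29.531 d; remaining = 29.531 − 6 = 23.531 d.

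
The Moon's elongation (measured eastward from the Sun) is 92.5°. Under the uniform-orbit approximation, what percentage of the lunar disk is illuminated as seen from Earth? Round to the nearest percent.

cos 92.5° = (-0.044), so f = (1 − (-0.044))/2 = 0.522, i.e. 52%.

52%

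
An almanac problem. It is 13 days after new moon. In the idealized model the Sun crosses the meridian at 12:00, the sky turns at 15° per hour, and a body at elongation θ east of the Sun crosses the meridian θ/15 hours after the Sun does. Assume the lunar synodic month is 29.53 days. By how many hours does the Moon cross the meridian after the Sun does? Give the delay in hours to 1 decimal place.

10.6 h

The Moon has covered 13/29.53 of its cycle, so θ ≈ 360° × 13/29.53 = 158.5°.
At 15° of sky rotation per hour, 158.5° corresponds to a 10.57 h lag.
So the Moon crosses the meridian 10.57 h after the Sun.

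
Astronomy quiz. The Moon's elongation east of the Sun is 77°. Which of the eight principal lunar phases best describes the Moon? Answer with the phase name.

first quarter

The first quarter sector spans roughly 68°–112°; 77° falls inside it.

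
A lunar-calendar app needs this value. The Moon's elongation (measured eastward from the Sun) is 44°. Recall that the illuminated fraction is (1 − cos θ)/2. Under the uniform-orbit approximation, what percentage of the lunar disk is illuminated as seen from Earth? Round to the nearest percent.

Half-versine of 44°: (1 − 0.719)/2 = 0.140, i.e. 14%.

14%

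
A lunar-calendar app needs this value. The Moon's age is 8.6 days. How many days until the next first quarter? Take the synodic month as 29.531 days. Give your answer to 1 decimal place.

First quarter occurs at elongation 90°, i.e. at age 29.531 × 90/360 = 7.383 d.
This lunation's first quarter (7.383 d) has passed, so add one period: 36.914 − 8.6 = 28.314 days.

28.3 days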